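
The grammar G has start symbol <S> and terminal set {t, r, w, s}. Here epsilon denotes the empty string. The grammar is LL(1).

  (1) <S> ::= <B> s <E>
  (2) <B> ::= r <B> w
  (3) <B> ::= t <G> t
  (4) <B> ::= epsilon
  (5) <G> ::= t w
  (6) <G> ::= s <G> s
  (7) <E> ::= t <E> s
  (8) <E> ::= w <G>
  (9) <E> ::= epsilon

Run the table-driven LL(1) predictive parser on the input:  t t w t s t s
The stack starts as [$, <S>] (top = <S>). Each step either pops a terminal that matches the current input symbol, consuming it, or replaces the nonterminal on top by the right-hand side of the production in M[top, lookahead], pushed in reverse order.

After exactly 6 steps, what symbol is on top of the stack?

t

     Stack            Input            Action
  1  $ <S>            t t w t s t s $  expand <S> ::= <B> s <E>
  2  $ <E> s <B>      t t w t s t s $  expand <B> ::= t <G> t
  3  $ <E> s t <G> t  t t w t s t s $  match t
  4  $ <E> s t <G>    t w t s t s $    expand <G> ::= t w
  5  $ <E> s t w t    t w t s t s $    match t
  6  $ <E> s t w      w t s t s $      match w
Stack after step 6: $ <E> s t (top = t).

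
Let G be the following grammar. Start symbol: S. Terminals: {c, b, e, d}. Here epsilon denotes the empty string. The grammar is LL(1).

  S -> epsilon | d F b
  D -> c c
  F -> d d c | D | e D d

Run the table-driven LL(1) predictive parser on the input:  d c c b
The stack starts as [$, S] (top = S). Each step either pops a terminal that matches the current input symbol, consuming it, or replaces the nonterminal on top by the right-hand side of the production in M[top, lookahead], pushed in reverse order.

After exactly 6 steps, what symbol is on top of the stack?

     Stack    Input      Action
  1  $ S      d c c b $  expand S -> d F b
  2  $ b F d  d c c b $  match d
  3  $ b F    c c b $    expand F -> D
  4  $ b D    c c b $    expand D -> c c
  5  $ b c c  c c b $    match c
  6  $ b c    c b $      match c
Stack after step 6: $ b (top = b).

b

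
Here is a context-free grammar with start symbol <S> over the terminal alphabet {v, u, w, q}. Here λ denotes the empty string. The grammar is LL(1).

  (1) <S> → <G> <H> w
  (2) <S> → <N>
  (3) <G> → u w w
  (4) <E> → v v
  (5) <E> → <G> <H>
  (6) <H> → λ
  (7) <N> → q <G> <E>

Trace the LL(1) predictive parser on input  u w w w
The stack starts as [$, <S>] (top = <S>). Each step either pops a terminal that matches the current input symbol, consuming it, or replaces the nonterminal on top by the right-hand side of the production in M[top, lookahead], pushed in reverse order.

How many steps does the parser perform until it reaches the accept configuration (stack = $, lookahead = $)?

step 1: stack=$ <S>  input=u w w w $  — expand <S> → <G> <H> w
step 2: stack=$ w <H> <G>  input=u w w w $  — expand <G> → u w w
step 3: stack=$ w <H> w w u  input=u w w w $  — match u
step 4: stack=$ w <H> w w  input=w w w $  — match w
step 5: stack=$ w <H> w  input=w w $  — match w
step 6: stack=$ w <H>  input=w $  — expand <H> → λ
step 7: stack=$ w  input=w $  — match w
Accept reached after 7 steps.

7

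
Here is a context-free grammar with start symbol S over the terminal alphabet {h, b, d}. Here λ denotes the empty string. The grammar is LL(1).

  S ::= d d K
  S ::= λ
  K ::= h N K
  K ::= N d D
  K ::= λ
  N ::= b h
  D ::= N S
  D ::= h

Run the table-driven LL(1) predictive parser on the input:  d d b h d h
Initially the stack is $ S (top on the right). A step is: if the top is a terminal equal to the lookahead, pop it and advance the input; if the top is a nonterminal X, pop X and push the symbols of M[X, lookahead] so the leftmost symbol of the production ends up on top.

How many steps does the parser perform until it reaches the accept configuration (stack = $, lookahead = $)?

step 1: stack=$ S  input=d d b h d h $  — expand S ::= d d K
step 2: stack=$ K d d  input=d d b h d h $  — match d
step 3: stack=$ K d  input=d b h d h $  — match d
step 4: stack=$ K  input=b h d h $  — expand K ::= N d D
step 5: stack=$ D d N  input=b h d h $  — expand N ::= b h
step 6: stack=$ D d h b  input=b h d h $  — match b
step 7: stack=$ D d h  input=h d h $  — match h
step 8: stack=$ D d  input=d h $  — match d
step 9: stack=$ D  input=h $  — expand D ::= h
step 10: stack=$ h  input=h $  — match h
Accept reached after 10 steps.

10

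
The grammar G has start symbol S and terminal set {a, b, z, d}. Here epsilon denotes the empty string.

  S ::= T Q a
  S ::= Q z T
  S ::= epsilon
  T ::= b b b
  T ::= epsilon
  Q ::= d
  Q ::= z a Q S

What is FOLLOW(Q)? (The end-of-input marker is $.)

FIRST(T) = {epsilon, b}
FIRST(Q) = {d, z}
FIRST(S) = {epsilon, b, d, z}  (via T Q a, Q z T)
FOLLOW(S) includes $ since S is the start symbol.
FOLLOW(Q): in S::=T Q a, Q is followed by a with FIRST {a}; in S::=Q z T, Q is followed by z T with FIRST {z}; in Q::=z a Q S, Q is followed by S with FIRST {epsilon, b, d, z}; in Q::=z a Q S, the suffix after Q is nullable (adds nothing new). Thus FOLLOW(Q) = {a, b, d, z}.
FOLLOW(S): in Q::=z a Q S, the suffix after S is empty, so FOLLOW(S) ⊇ FOLLOW(Q) = {a, b, d, z}. Thus FOLLOW(S) = {$, a, b, d, z}.
FOLLOW(T): in S::=T Q a, T is followed by Q a with FIRST {d, z}; in S::=Q z T, the suffix after T is empty, so FOLLOW(T) ⊇ FOLLOW(S) = {$, a, b, d, z}. Thus FOLLOW(T) = {$, a, b, d, z}.

{a, b, d, z}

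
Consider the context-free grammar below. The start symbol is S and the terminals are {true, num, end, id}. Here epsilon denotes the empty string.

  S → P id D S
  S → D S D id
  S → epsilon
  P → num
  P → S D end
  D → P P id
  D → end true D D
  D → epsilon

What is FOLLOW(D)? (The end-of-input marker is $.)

FIRST(S) = {epsilon, end, id, num}  (via P id D S, D S D id)
FIRST(P) = {end, id, num}  (via S D end)
FIRST(D) = {epsilon, end, id, num}  (via P P id)
FOLLOW(S) includes $ since S is the start symbol.
FOLLOW(S): in S→P id D S, the suffix after S is empty (adds nothing new); in S→D S D id, S is followed by D id with FIRST {end, id, num}; in P→S D end, S is followed by D end with FIRST {end, id, num}. Thus FOLLOW(S) = {$, end, id, num}.
FOLLOW(P): in S→P id D S, P is followed by id D S with FIRST {id}; in D→P P id (occurrence 1), P is followed by P id with FIRST {end, id, num}; in D→P P id (occurrence 2), P is followed by id with FIRST {id}. Thus FOLLOW(P) = {end, id, num}.
FOLLOW(D): in S→P id D S, D is followed by S with FIRST {epsilon, end, id, num}; in S→P id D S, the suffix after D is nullable, so FOLLOW(D) ⊇ FOLLOW(S) = {$, end, id, num}; in S→D S D id (occurrence 1), D is followed by S D id with FIRST {end, id, num}; in S→D S D id (occurrence 2), D is followed by id with FIRST {id}; in P→S D end, D is followed by end with FIRST {end}; in D→end true D D (occurrence 1), D is followed by D with FIRST {epsilon, end, id, num}; in D→end true D D (occurrence 1), the suffix after D is nullable (adds nothing new); in D→end true D D (occurrence 2), the suffix after D is empty (adds nothing new). Thus FOLLOW(D) = {$, end, id, num}.

{$, end, id, num}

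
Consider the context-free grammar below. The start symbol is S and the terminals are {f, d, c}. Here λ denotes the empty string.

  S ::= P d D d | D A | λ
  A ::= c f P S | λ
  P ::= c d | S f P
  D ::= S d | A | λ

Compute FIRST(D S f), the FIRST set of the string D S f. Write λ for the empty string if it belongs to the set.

{c, d, f}

FIRST(A) = {λ, c}
FIRST(S) = {λ, c, d, f}  (via P d D d, D A)
FIRST(P) = {c, d, f}  (via S f P)
FIRST(D) = {λ, c, d, f}  (via S d, A)
FIRST(D S f): take FIRST of each symbol in turn, carrying on past any symbol whose FIRST contains λ; result {c, d, f}.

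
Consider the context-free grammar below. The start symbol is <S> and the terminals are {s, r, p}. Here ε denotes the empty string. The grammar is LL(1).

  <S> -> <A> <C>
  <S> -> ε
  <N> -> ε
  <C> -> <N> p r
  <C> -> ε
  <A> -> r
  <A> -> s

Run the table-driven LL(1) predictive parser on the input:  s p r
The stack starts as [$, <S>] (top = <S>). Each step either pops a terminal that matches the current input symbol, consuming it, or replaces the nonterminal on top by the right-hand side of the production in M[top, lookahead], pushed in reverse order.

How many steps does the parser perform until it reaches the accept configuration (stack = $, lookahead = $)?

step 1: stack=$ <S>  input=s p r $  — expand <S> -> <A> <C>
step 2: stack=$ <C> <A>  input=s p r $  — expand <A> -> s
step 3: stack=$ <C> s  input=s p r $  — match s
step 4: stack=$ <C>  input=p r $  — expand <C> -> <N> p r
step 5: stack=$ r p <N>  input=p r $  — expand <N> -> ε
step 6: stack=$ r p  input=p r $  — match p
step 7: stack=$ r  input=r $  — match r
Accept reached after 7 steps.

7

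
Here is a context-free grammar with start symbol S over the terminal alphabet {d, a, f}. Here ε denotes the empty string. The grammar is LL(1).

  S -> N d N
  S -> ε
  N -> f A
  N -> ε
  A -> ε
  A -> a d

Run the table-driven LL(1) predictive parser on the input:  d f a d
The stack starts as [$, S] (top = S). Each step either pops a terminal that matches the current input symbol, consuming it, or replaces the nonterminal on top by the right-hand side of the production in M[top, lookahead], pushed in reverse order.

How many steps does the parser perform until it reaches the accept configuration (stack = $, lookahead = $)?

8

step 1: stack=$ S  input=d f a d $  — expand S -> N d N
step 2: stack=$ N d N  input=d f a d $  — expand N -> ε
step 3: stack=$ N d  input=d f a d $  — match d
step 4: stack=$ N  input=f a d $  — expand N -> f A
step 5: stack=$ A f  input=f a d $  — match f
step 6: stack=$ A  input=a d $  — expand A -> a d
step 7: stack=$ d a  input=a d $  — match a
step 8: stack=$ d  input=d $  — match d
Accept reached after 8 steps.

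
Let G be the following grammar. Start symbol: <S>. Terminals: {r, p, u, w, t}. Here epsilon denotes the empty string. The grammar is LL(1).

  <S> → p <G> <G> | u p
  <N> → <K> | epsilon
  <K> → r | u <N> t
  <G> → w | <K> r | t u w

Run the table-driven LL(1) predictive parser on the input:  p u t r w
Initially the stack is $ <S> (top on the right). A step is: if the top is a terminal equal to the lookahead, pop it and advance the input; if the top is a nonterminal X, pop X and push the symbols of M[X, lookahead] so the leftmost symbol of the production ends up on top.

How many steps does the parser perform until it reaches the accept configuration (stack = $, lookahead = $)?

10

step 1: stack=$ <S>  input=p u t r w $  — expand <S> → p <G> <G>
step 2: stack=$ <G> <G> p  input=p u t r w $  — match p
step 3: stack=$ <G> <G>  input=u t r w $  — expand <G> → <K> r
step 4: stack=$ <G> r <K>  input=u t r w $  — expand <K> → u <N> t
step 5: stack=$ <G> r t <N> u  input=u t r w $  — match u
step 6: stack=$ <G> r t <N>  input=t r w $  — expand <N> → epsilon
step 7: stack=$ <G> r t  input=t r w $  — match t
step 8: stack=$ <G> r  input=r w $  — match r
step 9: stack=$ <G>  input=w $  — expand <G> → w
step 10: stack=$ w  input=w $  — match w
Accept reached after 10 steps.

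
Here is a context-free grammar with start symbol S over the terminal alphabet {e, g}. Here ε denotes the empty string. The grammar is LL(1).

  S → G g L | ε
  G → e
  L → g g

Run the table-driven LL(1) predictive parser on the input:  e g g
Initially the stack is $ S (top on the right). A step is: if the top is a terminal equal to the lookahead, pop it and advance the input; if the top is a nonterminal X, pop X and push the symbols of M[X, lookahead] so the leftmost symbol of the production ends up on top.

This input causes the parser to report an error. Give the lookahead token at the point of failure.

$

step 1: stack=$ S  input=e g g $  — expand S → G g L
step 2: stack=$ L g G  input=e g g $  — expand G → e
step 3: stack=$ L g e  input=e g g $  — match e
step 4: stack=$ L g  input=g g $  — match g
step 5: stack=$ L  input=g $  — expand L → g g
step 6: stack=$ g g  input=g $  — match g
step 7: stack=$ g  input=$  — error: top is terminal g but lookahead is $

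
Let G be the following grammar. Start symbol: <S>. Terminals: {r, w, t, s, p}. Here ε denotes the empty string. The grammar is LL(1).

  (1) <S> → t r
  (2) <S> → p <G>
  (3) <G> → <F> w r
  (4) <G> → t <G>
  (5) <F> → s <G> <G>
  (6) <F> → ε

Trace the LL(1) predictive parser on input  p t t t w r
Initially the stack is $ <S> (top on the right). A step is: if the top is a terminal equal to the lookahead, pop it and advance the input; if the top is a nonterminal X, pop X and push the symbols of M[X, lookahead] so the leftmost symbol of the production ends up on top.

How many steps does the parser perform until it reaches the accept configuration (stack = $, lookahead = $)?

      Stack      Input          Action
   1  $ <S>      p t t t w r $  expand <S> → p <G>
   2  $ <G> p    p t t t w r $  match p
   3  $ <G>      t t t w r $    expand <G> → t <G>
   4  $ <G> t    t t t w r $    match t
   5  $ <G>      t t w r $      expand <G> → t <G>
   6  $ <G> t    t t w r $      match t
   7  $ <G>      t w r $        expand <G> → t <G>
   8  $ <G> t    t w r $        match t
   9  $ <G>      w r $          expand <G> → <F> w r
  10  $ r w <F>  w r $          expand <F> → ε
  11  $ r w      w r $          match w
  12  $ r        r $            match r
Accept reached after 12 steps.

12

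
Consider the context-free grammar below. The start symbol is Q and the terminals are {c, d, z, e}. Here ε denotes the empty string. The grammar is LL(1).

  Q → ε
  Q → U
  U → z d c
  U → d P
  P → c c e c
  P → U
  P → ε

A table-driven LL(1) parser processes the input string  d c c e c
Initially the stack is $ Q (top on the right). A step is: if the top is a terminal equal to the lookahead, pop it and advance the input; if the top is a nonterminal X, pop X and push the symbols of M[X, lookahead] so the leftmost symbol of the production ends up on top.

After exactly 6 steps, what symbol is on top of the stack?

     Stack      Input        Action
  1  $ Q        d c c e c $  expand Q → U
  2  $ U        d c c e c $  expand U → d P
  3  $ P d      d c c e c $  match d
  4  $ P        c c e c $    expand P → c c e c
  5  $ c e c c  c c e c $    match c
  6  $ c e c    c e c $      match c
Stack after step 6: $ c e (top = e).

e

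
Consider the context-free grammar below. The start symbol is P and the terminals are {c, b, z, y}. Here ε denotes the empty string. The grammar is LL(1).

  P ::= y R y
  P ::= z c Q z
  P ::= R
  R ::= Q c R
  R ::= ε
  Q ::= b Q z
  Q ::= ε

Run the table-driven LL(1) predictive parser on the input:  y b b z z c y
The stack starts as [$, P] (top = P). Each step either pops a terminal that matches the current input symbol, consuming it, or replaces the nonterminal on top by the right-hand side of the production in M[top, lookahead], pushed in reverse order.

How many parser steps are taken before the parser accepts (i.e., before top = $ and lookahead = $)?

13

      Stack            Input            Action
   1  $ P              y b b z z c y $  expand P ::= y R y
   2  $ y R y          y b b z z c y $  match y
   3  $ y R            b b z z c y $    expand R ::= Q c R
   4  $ y R c Q        b b z z c y $    expand Q ::= b Q z
   5  $ y R c z Q b    b b z z c y $    match b
   6  $ y R c z Q      b z z c y $      expand Q ::= b Q z
   7  $ y R c z z Q b  b z z c y $      match b
   8  $ y R c z z Q    z z c y $        expand Q ::= ε
   9  $ y R c z z      z z c y $        match z
  10  $ y R c z        z c y $          match z
  11  $ y R c          c y $            match c
  12  $ y R            y $              expand R ::= ε
  13  $ y              y $              match y
Accept reached after 13 steps.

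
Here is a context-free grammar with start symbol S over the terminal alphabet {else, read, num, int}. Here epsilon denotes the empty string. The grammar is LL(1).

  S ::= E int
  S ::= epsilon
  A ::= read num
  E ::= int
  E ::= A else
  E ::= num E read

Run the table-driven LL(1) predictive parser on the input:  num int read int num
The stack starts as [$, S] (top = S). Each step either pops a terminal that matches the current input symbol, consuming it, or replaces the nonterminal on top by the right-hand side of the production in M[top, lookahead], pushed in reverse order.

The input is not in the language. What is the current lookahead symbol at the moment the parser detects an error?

num

step 1: stack=$ S  input=num int read int num $  — expand S ::= E int
step 2: stack=$ int E  input=num int read int num $  — expand E ::= num E read
step 3: stack=$ int read E num  input=num int read int num $  — match num
step 4: stack=$ int read E  input=int read int num $  — expand E ::= int
step 5: stack=$ int read int  input=int read int num $  — match int
step 6: stack=$ int read  input=read int num $  — match read
step 7: stack=$ int  input=int num $  — match int
step 8: stack=$  input=num $  — error: stack empty but input remains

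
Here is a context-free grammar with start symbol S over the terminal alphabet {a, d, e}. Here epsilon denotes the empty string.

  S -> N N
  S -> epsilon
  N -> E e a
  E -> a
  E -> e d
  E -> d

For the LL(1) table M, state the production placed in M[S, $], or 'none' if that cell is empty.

S -> epsilon

FIRST(E): from E->a we get {a}; from E->e d we get {e}; from E->d we get {d}. So FIRST(E) = {a, d, e}.
FIRST(N): from N->E e a we get {a, d, e}. So FIRST(N) = {a, d, e}.
FIRST(S): from S->N N we get {a, d, e}; from S->epsilon we get {epsilon}. So FIRST(S) = {epsilon, a, d, e}.
FOLLOW(S) includes $ since S is the start symbol.
FOLLOW(S): S appears on no right-hand side. Thus FOLLOW(S) = {$}.
For S -> N N: FIRST(N N) = {a, d, e}, so it goes in M[S, t] for t ∈ {a, d, e}.
For S -> epsilon: FIRST(epsilon) = {epsilon}, so it goes in M[S, t] for t ∈ {}; since epsilon ∈ FIRST, also for every t ∈ FOLLOW(S) = {$}.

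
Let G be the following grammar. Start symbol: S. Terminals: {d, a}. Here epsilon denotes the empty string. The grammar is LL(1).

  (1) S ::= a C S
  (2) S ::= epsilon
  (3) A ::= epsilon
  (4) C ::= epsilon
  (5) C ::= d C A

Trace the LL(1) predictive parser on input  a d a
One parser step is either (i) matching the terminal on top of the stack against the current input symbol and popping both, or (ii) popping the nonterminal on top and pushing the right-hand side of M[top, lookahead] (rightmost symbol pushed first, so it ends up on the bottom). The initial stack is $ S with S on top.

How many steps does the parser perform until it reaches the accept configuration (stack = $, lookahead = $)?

      Stack      Input    Action
   1  $ S        a d a $  expand S ::= a C S
   2  $ S C a    a d a $  match a
   3  $ S C      d a $    expand C ::= d C A
   4  $ S A C d  d a $    match d
   5  $ S A C    a $      expand C ::= epsilon
   6  $ S A      a $      expand A ::= epsilon
   7  $ S        a $      expand S ::= a C S
   8  $ S C a    a $      match a
   9  $ S C      $        expand C ::= epsilon
  10  $ S        $        expand S ::= epsilon
Accept reached after 10 steps.

10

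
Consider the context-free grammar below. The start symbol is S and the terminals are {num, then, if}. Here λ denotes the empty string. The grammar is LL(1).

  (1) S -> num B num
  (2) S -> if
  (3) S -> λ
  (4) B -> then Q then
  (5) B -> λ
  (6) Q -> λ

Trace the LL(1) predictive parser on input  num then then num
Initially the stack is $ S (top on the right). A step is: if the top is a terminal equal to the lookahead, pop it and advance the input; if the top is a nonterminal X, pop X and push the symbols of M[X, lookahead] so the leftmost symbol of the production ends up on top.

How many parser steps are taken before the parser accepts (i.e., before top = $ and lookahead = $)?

7

     Stack              Input                Action
  1  $ S                num then then num $  expand S -> num B num
  2  $ num B num        num then then num $  match num
  3  $ num B            then then num $      expand B -> then Q then
  4  $ num then Q then  then then num $      match then
  5  $ num then Q       then num $           expand Q -> λ
  6  $ num then         then num $           match then
  7  $ num              num $                match num
Accept reached after 7 steps.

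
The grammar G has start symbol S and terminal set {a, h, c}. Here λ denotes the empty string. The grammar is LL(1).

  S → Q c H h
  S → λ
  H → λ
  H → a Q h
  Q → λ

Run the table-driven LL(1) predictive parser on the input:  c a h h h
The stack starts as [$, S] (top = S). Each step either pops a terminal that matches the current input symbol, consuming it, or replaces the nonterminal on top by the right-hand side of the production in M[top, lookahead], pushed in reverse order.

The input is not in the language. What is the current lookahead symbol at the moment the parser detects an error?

step 1: stack=$ S  input=c a h h h $  — expand S → Q c H h
step 2: stack=$ h H c Q  input=c a h h h $  — expand Q → λ
step 3: stack=$ h H c  input=c a h h h $  — match c
step 4: stack=$ h H  input=a h h h $  — expand H → a Q h
step 5: stack=$ h h Q a  input=a h h h $  — match a
step 6: stack=$ h h Q  input=h h h $  — expand Q → λ
step 7: stack=$ h h  input=h h h $  — match h
step 8: stack=$ h  input=h h $  — match h
step 9: stack=$  input=h $  — error: stack empty but input remains

h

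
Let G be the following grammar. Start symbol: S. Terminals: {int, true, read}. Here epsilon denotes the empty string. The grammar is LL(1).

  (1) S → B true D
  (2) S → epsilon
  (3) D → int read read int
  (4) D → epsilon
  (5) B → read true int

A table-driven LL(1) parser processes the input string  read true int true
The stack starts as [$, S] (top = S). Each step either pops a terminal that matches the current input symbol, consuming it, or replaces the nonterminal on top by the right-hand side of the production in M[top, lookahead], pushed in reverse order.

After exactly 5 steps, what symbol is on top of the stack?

true

step 1: stack=$ S  input=read true int true $  — expand S → B true D
step 2: stack=$ D true B  input=read true int true $  — expand B → read true int
step 3: stack=$ D true int true read  input=read true int true $  — match read
step 4: stack=$ D true int true  input=true int true $  — match true
step 5: stack=$ D true int  input=int true $  — match int
Stack after step 5: $ D true (top = true).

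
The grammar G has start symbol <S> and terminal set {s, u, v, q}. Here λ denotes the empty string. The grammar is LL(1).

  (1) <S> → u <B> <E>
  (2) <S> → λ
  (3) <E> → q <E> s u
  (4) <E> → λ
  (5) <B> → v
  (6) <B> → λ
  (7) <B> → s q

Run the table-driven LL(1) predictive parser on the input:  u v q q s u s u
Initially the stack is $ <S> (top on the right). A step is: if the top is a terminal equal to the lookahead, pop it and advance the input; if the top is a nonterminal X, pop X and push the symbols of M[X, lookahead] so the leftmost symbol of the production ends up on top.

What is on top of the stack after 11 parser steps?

s

step 1: stack=$ <S>  input=u v q q s u s u $  — expand <S> → u <B> <E>
step 2: stack=$ <E> <B> u  input=u v q q s u s u $  — match u
step 3: stack=$ <E> <B>  input=v q q s u s u $  — expand <B> → v
step 4: stack=$ <E> v  input=v q q s u s u $  — match v
step 5: stack=$ <E>  input=q q s u s u $  — expand <E> → q <E> s u
step 6: stack=$ u s <E> q  input=q q s u s u $  — match q
step 7: stack=$ u s <E>  input=q s u s u $  — expand <E> → q <E> s u
step 8: stack=$ u s u s <E> q  input=q s u s u $  — match q
step 9: stack=$ u s u s <E>  input=s u s u $  — expand <E> → λ
step 10: stack=$ u s u s  input=s u s u $  — match s
step 11: stack=$ u s u  input=u s u $  — match u
Stack after step 11: $ u s (top = s).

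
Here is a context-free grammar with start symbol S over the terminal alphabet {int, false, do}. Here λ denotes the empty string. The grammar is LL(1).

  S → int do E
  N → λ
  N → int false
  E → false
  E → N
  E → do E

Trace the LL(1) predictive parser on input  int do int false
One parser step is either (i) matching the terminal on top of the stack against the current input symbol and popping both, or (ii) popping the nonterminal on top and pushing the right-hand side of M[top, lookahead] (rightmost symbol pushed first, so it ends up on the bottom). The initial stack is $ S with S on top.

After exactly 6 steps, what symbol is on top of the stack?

step 1: stack=$ S  input=int do int false $  — expand S → int do E
step 2: stack=$ E do int  input=int do int false $  — match int
step 3: stack=$ E do  input=do int false $  — match do
step 4: stack=$ E  input=int false $  — expand E → N
step 5: stack=$ N  input=int false $  — expand N → int false
step 6: stack=$ false int  input=int false $  — match int
Stack after step 6: $ false (top = false).

false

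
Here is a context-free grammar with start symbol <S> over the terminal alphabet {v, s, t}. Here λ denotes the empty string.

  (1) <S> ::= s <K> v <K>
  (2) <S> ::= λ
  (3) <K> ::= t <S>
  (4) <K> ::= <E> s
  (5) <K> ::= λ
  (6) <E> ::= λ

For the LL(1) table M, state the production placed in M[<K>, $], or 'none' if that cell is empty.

<K> ::= λ

FIRST(<S>): from <S>::=s <K> v <K> we get {s}; from <S>::=λ we get {λ}. So FIRST(<S>) = {λ, s}.
FIRST(<E>): from <E>::=λ we get {λ}. So FIRST(<E>) = {λ}.
FIRST(<K>): from <K>::=t <S> we get {t}; from <K>::=<E> s we get {s}; from <K>::=λ we get {λ}. So FIRST(<K>) = {λ, s, t}.
FOLLOW(<S>) includes $ since <S> is the start symbol.
FOLLOW(<S>): in <K>::=t <S>, the suffix after <S> is empty, so FOLLOW(<S>) ⊇ FOLLOW(<K>) = {$, v}. Thus FOLLOW(<S>) = {$, v}.
FOLLOW(<K>): in <S>::=s <K> v <K> (occurrence 1), <K> is followed by v <K> with FIRST {v}; in <S>::=s <K> v <K> (occurrence 2), the suffix after <K> is empty, so FOLLOW(<K>) ⊇ FOLLOW(<S>) = {$, v}. Thus FOLLOW(<K>) = {$, v}.
For <K> ::= t <S>: FIRST(t <S>) = {t}, so it goes in M[<K>, t] for t ∈ {t}.
For <K> ::= <E> s: FIRST(<E> s) = {s}, so it goes in M[<K>, t] for t ∈ {s}.
For <K> ::= λ: FIRST(λ) = {λ}, so it goes in M[<K>, t] for t ∈ {}; since λ ∈ FIRST, also for every t ∈ FOLLOW(<K>) = {$, v}.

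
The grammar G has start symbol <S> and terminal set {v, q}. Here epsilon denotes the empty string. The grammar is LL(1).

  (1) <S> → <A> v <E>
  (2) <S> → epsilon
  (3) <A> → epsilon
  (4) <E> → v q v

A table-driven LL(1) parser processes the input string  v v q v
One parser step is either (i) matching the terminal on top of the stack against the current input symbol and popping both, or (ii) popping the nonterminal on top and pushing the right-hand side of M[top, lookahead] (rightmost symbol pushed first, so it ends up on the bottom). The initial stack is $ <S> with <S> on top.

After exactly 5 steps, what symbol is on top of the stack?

q

     Stack        Input      Action
  1  $ <S>        v v q v $  expand <S> → <A> v <E>
  2  $ <E> v <A>  v v q v $  expand <A> → epsilon
  3  $ <E> v      v v q v $  match v
  4  $ <E>        v q v $    expand <E> → v q v
  5  $ v q v      v q v $    match v
Stack after step 5: $ v q (top = q).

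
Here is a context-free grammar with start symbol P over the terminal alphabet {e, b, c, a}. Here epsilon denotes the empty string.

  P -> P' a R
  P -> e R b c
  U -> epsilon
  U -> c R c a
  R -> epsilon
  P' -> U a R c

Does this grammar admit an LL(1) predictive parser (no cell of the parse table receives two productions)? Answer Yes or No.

FIRST(P) = {a, c, e}
FIRST(U) = {epsilon, c}
FIRST(R) = {epsilon}
FIRST(P') = {a, c}
FOLLOW(P) = {$}
FOLLOW(U) = {a}
FOLLOW(R) = {$, b, c}
FOLLOW(P') = {a}
Each cell of M receives at most one production.

Yes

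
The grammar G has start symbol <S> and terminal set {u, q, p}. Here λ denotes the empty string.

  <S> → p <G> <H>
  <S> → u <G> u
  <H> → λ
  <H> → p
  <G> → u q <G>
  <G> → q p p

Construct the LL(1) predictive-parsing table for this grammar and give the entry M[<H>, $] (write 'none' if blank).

FIRST(<S>): from <S>→p <G> <H> we get {p}; from <S>→u <G> u we get {u}. So FIRST(<S>) = {p, u}.
FIRST(<H>): from <H>→λ we get {λ}; from <H>→p we get {p}. So FIRST(<H>) = {λ, p}.
FIRST(<G>): from <G>→u q <G> we get {u}; from <G>→q p p we get {q}. So FIRST(<G>) = {q, u}.
FOLLOW(<S>) includes $ since <S> is the start symbol.
FOLLOW(<S>): <S> appears on no right-hand side. Thus FOLLOW(<S>) = {$}.
FOLLOW(<H>): in <S>→p <G> <H>, the suffix after <H> is empty, so FOLLOW(<H>) ⊇ FOLLOW(<S>) = {$}. Thus FOLLOW(<H>) = {$}.
For <H> → λ: FIRST(λ) = {λ}, so it goes in M[<H>, t] for t ∈ {}; since λ ∈ FIRST, also for every t ∈ FOLLOW(<H>) = {$}.
For <H> → p: FIRST(p) = {p}, so it goes in M[<H>, t] for t ∈ {p}.

<H> → λ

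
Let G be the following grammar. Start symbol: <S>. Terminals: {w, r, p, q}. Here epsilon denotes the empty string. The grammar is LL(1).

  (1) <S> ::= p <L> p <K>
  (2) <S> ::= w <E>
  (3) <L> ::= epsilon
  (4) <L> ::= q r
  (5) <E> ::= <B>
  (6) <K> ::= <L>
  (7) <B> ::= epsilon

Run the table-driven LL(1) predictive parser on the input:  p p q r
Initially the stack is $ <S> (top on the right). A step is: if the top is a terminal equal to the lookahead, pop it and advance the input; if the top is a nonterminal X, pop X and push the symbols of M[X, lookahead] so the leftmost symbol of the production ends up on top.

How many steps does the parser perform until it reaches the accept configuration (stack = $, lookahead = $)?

8

     Stack          Input      Action
  1  $ <S>          p p q r $  expand <S> ::= p <L> p <K>
  2  $ <K> p <L> p  p p q r $  match p
  3  $ <K> p <L>    p q r $    expand <L> ::= epsilon
  4  $ <K> p        p q r $    match p
  5  $ <K>          q r $      expand <K> ::= <L>
  6  $ <L>          q r $      expand <L> ::= q r
  7  $ r q          q r $      match q
  8  $ r            r $        match r
Accept reached after 8 steps.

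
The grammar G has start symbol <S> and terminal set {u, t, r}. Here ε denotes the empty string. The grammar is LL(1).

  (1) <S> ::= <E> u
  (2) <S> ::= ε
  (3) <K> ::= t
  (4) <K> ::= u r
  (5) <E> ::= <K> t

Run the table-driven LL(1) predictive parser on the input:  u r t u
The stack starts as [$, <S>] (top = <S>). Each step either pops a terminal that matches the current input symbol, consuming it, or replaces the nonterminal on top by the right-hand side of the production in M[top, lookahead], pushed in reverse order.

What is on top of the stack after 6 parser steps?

u

     Stack      Input      Action
  1  $ <S>      u r t u $  expand <S> ::= <E> u
  2  $ u <E>    u r t u $  expand <E> ::= <K> t
  3  $ u t <K>  u r t u $  expand <K> ::= u r
  4  $ u t r u  u r t u $  match u
  5  $ u t r    r t u $    match r
  6  $ u t      t u $      match t
Stack after step 6: $ u (top = u).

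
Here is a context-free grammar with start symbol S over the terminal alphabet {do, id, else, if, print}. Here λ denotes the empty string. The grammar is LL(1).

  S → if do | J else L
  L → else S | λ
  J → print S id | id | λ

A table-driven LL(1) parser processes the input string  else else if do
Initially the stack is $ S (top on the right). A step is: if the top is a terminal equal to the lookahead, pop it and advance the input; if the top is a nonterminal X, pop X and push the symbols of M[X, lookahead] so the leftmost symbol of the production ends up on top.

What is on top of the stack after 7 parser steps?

     Stack       Input              Action
  1  $ S         else else if do $  expand S → J else L
  2  $ L else J  else else if do $  expand J → λ
  3  $ L else    else else if do $  match else
  4  $ L         else if do $       expand L → else S
  5  $ S else    else if do $       match else
  6  $ S         if do $            expand S → if do
  7  $ do if     if do $            match if
Stack after step 7: $ do (top = do).

do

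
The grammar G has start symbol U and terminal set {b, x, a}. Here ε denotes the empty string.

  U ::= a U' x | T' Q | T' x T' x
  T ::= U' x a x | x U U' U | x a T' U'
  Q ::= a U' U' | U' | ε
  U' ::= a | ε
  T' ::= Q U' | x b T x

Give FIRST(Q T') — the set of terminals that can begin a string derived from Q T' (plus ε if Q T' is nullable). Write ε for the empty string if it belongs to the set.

FIRST(U') = {ε, a}
FIRST(T) = {a, x}  (via U' x a x)
FIRST(Q) = {ε, a}  (via U')
FIRST(T') = {ε, a, x}  (via Q U')
FIRST(U) = {ε, a, x}  (via T' Q, T' x T' x)
FIRST(Q T'): take FIRST of each symbol in turn, carrying on past any symbol whose FIRST contains ε; result {ε, a, x}.

{ε, a, x}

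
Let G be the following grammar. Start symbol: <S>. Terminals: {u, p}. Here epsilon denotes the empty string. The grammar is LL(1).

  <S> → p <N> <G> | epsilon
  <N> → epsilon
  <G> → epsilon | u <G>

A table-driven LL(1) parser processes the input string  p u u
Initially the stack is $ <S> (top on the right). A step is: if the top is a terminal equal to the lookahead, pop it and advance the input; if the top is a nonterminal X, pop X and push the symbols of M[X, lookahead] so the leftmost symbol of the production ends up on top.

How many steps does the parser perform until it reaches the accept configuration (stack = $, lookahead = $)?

8

step 1: stack=$ <S>  input=p u u $  — expand <S> → p <N> <G>
step 2: stack=$ <G> <N> p  input=p u u $  — match p
step 3: stack=$ <G> <N>  input=u u $  — expand <N> → epsilon
step 4: stack=$ <G>  input=u u $  — expand <G> → u <G>
step 5: stack=$ <G> u  input=u u $  — match u
step 6: stack=$ <G>  input=u $  — expand <G> → u <G>
step 7: stack=$ <G> u  input=u $  — match u
step 8: stack=$ <G>  input=$  — expand <G> → epsilon
Accept reached after 8 steps.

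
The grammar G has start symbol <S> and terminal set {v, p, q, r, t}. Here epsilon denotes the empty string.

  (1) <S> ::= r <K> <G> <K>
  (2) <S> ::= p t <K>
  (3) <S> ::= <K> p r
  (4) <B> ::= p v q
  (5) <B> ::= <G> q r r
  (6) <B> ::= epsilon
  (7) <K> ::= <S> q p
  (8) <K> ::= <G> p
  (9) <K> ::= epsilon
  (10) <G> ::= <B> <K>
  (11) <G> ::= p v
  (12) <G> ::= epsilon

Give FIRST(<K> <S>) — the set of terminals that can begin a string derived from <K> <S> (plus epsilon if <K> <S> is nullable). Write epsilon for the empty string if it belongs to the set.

FIRST(<S>): from <S>::=r <K> <G> <K> we get {r}; from <S>::=p t <K> we get {p}; from <S>::=<K> p r we get {p, q, r}. So FIRST(<S>) = {p, q, r}.
FIRST(<B>): from <B>::=p v q we get {p}; from <B>::=<G> q r r we get {p, q, r}; from <B>::=epsilon we get {epsilon}. So FIRST(<B>) = {epsilon, p, q, r}.
FIRST(<K>): from <K>::=<S> q p we get {p, q, r}; from <K>::=<G> p we get {p, q, r}; from <K>::=epsilon we get {epsilon}. So FIRST(<K>) = {epsilon, p, q, r}.
FIRST(<G>): from <G>::=<B> <K> we get {epsilon, p, q, r}; from <G>::=p v we get {p}; from <G>::=epsilon we get {epsilon}. So FIRST(<G>) = {epsilon, p, q, r}.
FIRST(<K> <S>): take FIRST of each symbol in turn, carrying on past any symbol whose FIRST contains epsilon; result {p, q, r}.

{p, q, r}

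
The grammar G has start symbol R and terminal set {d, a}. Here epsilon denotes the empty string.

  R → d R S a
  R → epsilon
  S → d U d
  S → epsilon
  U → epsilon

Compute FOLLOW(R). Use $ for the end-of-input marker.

FIRST(R) = {epsilon, d}
FIRST(S) = {epsilon, d}
FIRST(U) = {epsilon}
FOLLOW(R) includes $ since R is the start symbol.
FOLLOW(R): in R→d R S a, R is followed by S a with FIRST {a, d}. Thus FOLLOW(R) = {$, a, d}.
FOLLOW(S): in R→d R S a, S is followed by a with FIRST {a}. Thus FOLLOW(S) = {a}.
FOLLOW(U): in S→d U d, U is followed by d with FIRST {d}. Thus FOLLOW(U) = {d}.

{$, a, d}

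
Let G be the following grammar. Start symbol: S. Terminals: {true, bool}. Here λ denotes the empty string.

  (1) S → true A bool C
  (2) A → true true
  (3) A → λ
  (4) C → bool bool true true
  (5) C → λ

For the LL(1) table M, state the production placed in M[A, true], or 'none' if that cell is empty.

FIRST(S): from S→true A bool C we get {true}. So FIRST(S) = {true}.
FIRST(A): from A→true true we get {true}; from A→λ we get {λ}. So FIRST(A) = {λ, true}.
FIRST(C): from C→bool bool true true we get {bool}; from C→λ we get {λ}. So FIRST(C) = {λ, bool}.
FOLLOW(S) includes $ since S is the start symbol.
FOLLOW(A): in S→true A bool C, A is followed by bool C with FIRST {bool}. Thus FOLLOW(A) = {bool}.
For A → true true: FIRST(true true) = {true}, so it goes in M[A, t] for t ∈ {true}.
For A → λ: FIRST(λ) = {λ}, so it goes in M[A, t] for t ∈ {}; since λ ∈ FIRST, also for every t ∈ FOLLOW(A) = {bool}.

A → true true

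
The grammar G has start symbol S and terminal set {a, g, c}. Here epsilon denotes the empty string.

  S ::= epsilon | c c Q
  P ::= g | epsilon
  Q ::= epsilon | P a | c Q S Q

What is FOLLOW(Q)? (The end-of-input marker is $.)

FIRST(S) = {epsilon, c}
FIRST(P) = {epsilon, g}
FIRST(Q) = {epsilon, a, c, g}  (via P a)
FOLLOW(S) includes $ since S is the start symbol.
FOLLOW(P): in Q::=P a, P is followed by a with FIRST {a}. Thus FOLLOW(P) = {a}.
FOLLOW(S): in Q::=c Q S Q, S is followed by Q with FIRST {epsilon, a, c, g}; in Q::=c Q S Q, the suffix after S is nullable, so FOLLOW(S) ⊇ FOLLOW(Q) = {$, a, c, g}. Thus FOLLOW(S) = {$, a, c, g}.
FOLLOW(Q): in S::=c c Q, the suffix after Q is empty, so FOLLOW(Q) ⊇ FOLLOW(S) = {$, a, c, g}; in Q::=c Q S Q (occurrence 1), Q is followed by S Q with FIRST {epsilon, a, c, g}; in Q::=c Q S Q (occurrence 1), the suffix after Q is nullable (adds nothing new); in Q::=c Q S Q (occurrence 2), the suffix after Q is empty (adds nothing new). Thus FOLLOW(Q) = {$, a, c, g}.

{$, a, c, g}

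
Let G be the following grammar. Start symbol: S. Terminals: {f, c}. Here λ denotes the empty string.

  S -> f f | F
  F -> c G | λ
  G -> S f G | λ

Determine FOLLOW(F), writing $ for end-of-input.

{$, f}

FIRST(F) = {λ, c}
FIRST(S) = {λ, c, f}  (via F)
FIRST(G) = {λ, c, f}  (via S f G)
FOLLOW(S) includes $ since S is the start symbol.
FOLLOW(S): in G->S f G, S is followed by f G with FIRST {f}. Thus FOLLOW(S) = {$, f}.
FOLLOW(F): in S->F, the suffix after F is empty, so FOLLOW(F) ⊇ FOLLOW(S) = {$, f}. Thus FOLLOW(F) = {$, f}.
FOLLOW(G): in F->c G, the suffix after G is empty, so FOLLOW(G) ⊇ FOLLOW(F) = {$, f}; in G->S f G, the suffix after G is empty (adds nothing new). Thus FOLLOW(G) = {$, f}.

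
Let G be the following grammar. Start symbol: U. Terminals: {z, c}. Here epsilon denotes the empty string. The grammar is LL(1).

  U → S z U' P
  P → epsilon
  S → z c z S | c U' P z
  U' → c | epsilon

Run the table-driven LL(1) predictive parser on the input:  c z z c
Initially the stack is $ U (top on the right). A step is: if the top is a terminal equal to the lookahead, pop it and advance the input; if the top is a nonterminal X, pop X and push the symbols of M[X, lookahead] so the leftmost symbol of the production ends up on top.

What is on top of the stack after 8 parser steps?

c

     Stack              Input      Action
  1  $ U                c z z c $  expand U → S z U' P
  2  $ P U' z S         c z z c $  expand S → c U' P z
  3  $ P U' z z P U' c  c z z c $  match c
  4  $ P U' z z P U'    z z c $    expand U' → epsilon
  5  $ P U' z z P       z z c $    expand P → epsilon
  6  $ P U' z z         z z c $    match z
  7  $ P U' z           z c $      match z
  8  $ P U'             c $        expand U' → c
Stack after step 8: $ P c (top = c).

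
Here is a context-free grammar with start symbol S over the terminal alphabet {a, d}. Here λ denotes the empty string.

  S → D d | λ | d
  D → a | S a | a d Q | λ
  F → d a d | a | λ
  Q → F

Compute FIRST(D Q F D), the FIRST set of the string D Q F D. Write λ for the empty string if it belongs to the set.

FIRST(F): from F→d a d we get {d}; from F→a we get {a}; from F→λ we get {λ}. So FIRST(F) = {λ, a, d}.
FIRST(Q): from Q→F we get {λ, a, d}. So FIRST(Q) = {λ, a, d}.
FIRST(S): from S→D d we get {a, d}; from S→λ we get {λ}; from S→d we get {d}. So FIRST(S) = {λ, a, d}.
FIRST(D): from D→a we get {a}; from D→S a we get {a, d}; from D→a d Q we get {a}; from D→λ we get {λ}. So FIRST(D) = {λ, a, d}.
FIRST(D Q F D): take FIRST of each symbol in turn, carrying on past any symbol whose FIRST contains λ; result {λ, a, d}.

{λ, a, d}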